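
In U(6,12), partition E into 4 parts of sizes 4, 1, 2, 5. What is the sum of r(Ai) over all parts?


r(Ai) = min(|Ai|, 6) for each part.
Sum = min(4,6) + min(1,6) + min(2,6) + min(5,6)
    = 4 + 1 + 2 + 5
    = 12.

12


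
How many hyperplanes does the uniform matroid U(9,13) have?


Hyperplanes of U(9,13) are flats of rank 8.
In a uniform matroid, these are exactly the (8)-element subsets.
Count = C(13,8) = 13! / (8! * 5!) = 1287.

1287


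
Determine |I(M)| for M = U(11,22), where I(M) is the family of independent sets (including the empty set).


Independent sets of U(11,22) are all subsets of size <= 11.
Count = C(22,0) + C(22,1) + C(22,2) + C(22,3) + C(22,4) + C(22,5) + C(22,6) + C(22,7) + C(22,8) + C(22,9) + C(22,10) + C(22,11)
     = 1 + 22 + 231 + 1540 + 7315 + 26334 + 74613 + 170544 + 319770 + 497420 + 646646 + 705432
     = 2449868.

2449868


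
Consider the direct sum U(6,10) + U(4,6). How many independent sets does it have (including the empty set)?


For a direct sum, |I(M1+M2)| = |I(M1)| * |I(M2)|.
|I(U(6,10))| = sum C(10,k) for k=0..6 = 848.
|I(U(4,6))| = sum C(6,k) for k=0..4 = 57.
Total = 848 * 57 = 48336.

48336


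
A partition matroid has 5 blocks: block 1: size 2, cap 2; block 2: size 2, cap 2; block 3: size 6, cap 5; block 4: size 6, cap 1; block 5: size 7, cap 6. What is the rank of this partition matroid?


Rank of a partition matroid = sum of min(|Si|, ci) for each block.
= min(2,2) + min(2,2) + min(6,5) + min(6,1) + min(7,6)
= 2 + 2 + 5 + 1 + 6
= 16.

16


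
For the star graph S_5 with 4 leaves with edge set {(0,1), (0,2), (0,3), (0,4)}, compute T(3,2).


A star on 5 vertices is a tree with 4 edges.
T(x,y) = x^(4) for any tree.
T(3,2) = 3^4 = 81.

81


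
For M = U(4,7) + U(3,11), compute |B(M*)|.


(M1+M2)* = M1* + M2*.
M1* = U(3,7), bases: C(7,3) = 35.
M2* = U(8,11), bases: C(11,8) = 165.
|B(M*)| = 35 * 165 = 5775.

5775


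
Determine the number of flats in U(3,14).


Flats of U(3,14): every subset of size < 3 is a flat, plus E itself.
Count = (14 choose 0) + (14 choose 1) + (14 choose 2) + 1
     = 1 + 14 + 91 + 1
     = 107.

107


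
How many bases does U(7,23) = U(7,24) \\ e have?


Deleting e from U(7,24) gives U(7,23) since n > r.
Bases of U(7,23) = C(23,7) = 23! / (7! * 16!) = 245157.

245157


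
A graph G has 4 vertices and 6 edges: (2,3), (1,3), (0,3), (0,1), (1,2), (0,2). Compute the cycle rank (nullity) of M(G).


Cycle rank (nullity) = |E| - r(M) = |E| - (|V| - c).
|E| = 6, |V| = 4, c = 1.
Nullity = 6 - (4 - 1) = 6 - 3 = 3.

3


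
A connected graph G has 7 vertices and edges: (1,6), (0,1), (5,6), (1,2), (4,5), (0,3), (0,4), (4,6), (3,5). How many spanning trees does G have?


By Kirchhoff's matrix tree theorem, the number of spanning trees equals
the determinant of any cofactor of the Laplacian matrix L.
G has 7 vertices and 9 edges.
Computing the (6 x 6) cofactor determinant gives 35.

35


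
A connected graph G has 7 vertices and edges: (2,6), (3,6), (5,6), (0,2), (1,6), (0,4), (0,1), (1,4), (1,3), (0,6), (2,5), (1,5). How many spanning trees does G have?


By Kirchhoff's matrix tree theorem, the number of spanning trees equals
the determinant of any cofactor of the Laplacian matrix L.
G has 7 vertices and 12 edges.
Computing the (6 x 6) cofactor determinant gives 278.

278


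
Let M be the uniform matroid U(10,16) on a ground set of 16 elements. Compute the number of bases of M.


Bases of U(10,16) are all 10-element subsets of the 16-element ground set.
Number of bases = C(16,10).
(16 choose 10) = 8008.

8008


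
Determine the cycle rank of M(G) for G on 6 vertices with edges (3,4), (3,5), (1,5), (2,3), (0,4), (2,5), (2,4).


Cycle rank (nullity) = |E| - r(M) = |E| - (|V| - c).
|E| = 7, |V| = 6, c = 1.
Nullity = 7 - (6 - 1) = 7 - 5 = 2.

2


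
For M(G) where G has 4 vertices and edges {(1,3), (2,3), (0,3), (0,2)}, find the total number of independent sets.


An independent set in a graphic matroid is an acyclic edge subset.
G has 4 vertices and 4 edges.
Enumerate all 2^4 = 16 subsets, checking for acyclicity.
Total independent sets = 14.

14


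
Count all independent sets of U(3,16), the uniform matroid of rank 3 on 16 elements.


Independent sets of U(3,16) are all subsets of size <= 3.
Count = (16 choose 0) + (16 choose 1) + (16 choose 2) + (16 choose 3)
     = 1 + 16 + 120 + 560
     = 697.

697


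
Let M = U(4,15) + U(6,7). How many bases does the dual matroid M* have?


(M1+M2)* = M1* + M2*.
M1* = U(11,15), bases: C(15,11) = 1365.
M2* = U(1,7), bases: C(7,1) = 7.
|B(M*)| = 1365 * 7 = 9555.

9555


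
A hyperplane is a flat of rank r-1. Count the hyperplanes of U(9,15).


Hyperplanes of U(9,15) are flats of rank 8.
In a uniform matroid, these are exactly the (8)-element subsets.
Count = (15 choose 8) = 6435.

6435


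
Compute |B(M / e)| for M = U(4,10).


Contracting e from U(4,10) gives U(3,9).
Bases of U(3,9) = C(9,3) = (9 * 8 * 7) / (1 * 2 * 3) = 84.

84


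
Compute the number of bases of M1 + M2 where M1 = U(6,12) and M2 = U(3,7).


Bases of a direct sum M1 + M2: |B| = |B(M1)| * |B(M2)|.
|B(U(6,12))| = C(12,6) = 924.
|B(U(3,7))| = C(7,3) = 35.
Total bases = 924 * 35 = 32340.

32340


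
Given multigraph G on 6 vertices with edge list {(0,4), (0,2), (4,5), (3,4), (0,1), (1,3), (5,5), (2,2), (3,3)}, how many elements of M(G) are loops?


In a graphic matroid, a loop is a self-loop edge (u,u) with rank 0.
Examining all 9 edges for self-loops...
Self-loops found: (5,5), (2,2), (3,3)
Number of loops = 3.

3


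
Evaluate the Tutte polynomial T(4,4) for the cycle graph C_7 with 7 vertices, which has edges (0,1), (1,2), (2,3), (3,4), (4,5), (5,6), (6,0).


T(C_7; x,y) = x + x^2 + ... + x^(6) + y.
T(4,4) = 4^1 + 4^2 + 4^3 + 4^4 + 4^5 + 4^6 + 4
= 4 + 16 + 64 + 256 + 1024 + 4096 + 4
= 5464.

5464


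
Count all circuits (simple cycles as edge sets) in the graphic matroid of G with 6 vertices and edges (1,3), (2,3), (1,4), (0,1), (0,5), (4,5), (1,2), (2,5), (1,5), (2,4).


A circuit in a graphic matroid = edge set of a simple cycle.
G has 6 vertices and 10 edges.
Enumerating all minimal edge subsets forming cycles...
Total circuits found: 19.

19


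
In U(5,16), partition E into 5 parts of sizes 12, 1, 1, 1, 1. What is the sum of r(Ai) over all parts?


r(Ai) = min(|Ai|, 5) for each part.
Sum = min(12,5) + min(1,5) + min(1,5) + min(1,5) + min(1,5)
    = 5 + 1 + 1 + 1 + 1
    = 9.

9


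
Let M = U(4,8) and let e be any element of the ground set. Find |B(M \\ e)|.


Deleting e from U(4,8) gives U(4,7) since n > r.
Bases of U(4,7) = C(7,4) = 7! / (4! * 3!) = 35.

35


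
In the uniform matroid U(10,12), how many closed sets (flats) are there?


Flats of U(10,12): every subset of size < 10 is a flat, plus E itself.
Count = C(12,0) + C(12,1) + C(12,2) + C(12,3) + C(12,4) + C(12,5) + C(12,6) + C(12,7) + C(12,8) + C(12,9) + 1
     = 1 + 12 + 66 + 220 + 495 + 792 + 924 + 792 + 495 + 220 + 1
     = 4018.

4018


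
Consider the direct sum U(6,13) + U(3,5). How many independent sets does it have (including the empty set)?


For a direct sum, |I(M1+M2)| = |I(M1)| * |I(M2)|.
|I(U(6,13))| = sum C(13,k) for k=0..6 = 4096.
|I(U(3,5))| = sum C(5,k) for k=0..3 = 26.
Total = 4096 * 26 = 106496.

106496


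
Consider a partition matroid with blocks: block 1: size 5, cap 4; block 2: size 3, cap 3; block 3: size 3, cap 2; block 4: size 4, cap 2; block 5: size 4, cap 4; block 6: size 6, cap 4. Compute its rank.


Rank of a partition matroid = sum of min(|Si|, ci) for each block.
= min(5,4) + min(3,3) + min(3,2) + min(4,2) + min(4,4) + min(6,4)
= 4 + 3 + 2 + 2 + 4 + 4
= 19.

19


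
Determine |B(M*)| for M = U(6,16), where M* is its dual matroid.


The dual of U(r,n) is U(n-r, n) = U(10,16).
Bases of U(10,16) are all (10)-element subsets.
|B(M*)| = (16 choose 10) = 8008.

8008


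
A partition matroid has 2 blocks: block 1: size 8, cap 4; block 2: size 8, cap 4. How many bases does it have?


A basis picks exactly ci elements from block i.
Number of bases = product of C(|Si|, ci).
= C(8,4) * C(8,4)
= 70 * 70
= 4900.

4900


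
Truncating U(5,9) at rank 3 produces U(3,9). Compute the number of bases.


Truncating U(5,9) to rank 3 gives U(3,9).
Bases of U(3,9) are all 3-element subsets of 9 elements.
Number of bases = (9 choose 3) = 84.

84


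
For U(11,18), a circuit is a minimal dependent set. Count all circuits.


In U(11,18), circuits are the (12)-element subsets.
Any set of 12 elements is dependent, and removing any one element gives
an independent set of size 11, so it is a minimal dependent set.
Number of circuits = C(18,12) = 18564.

18564


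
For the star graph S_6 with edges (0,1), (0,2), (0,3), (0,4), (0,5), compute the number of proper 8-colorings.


P(tree, k) = k * (k-1)^(5) for any tree on 6 vertices.
P(8) = 8 * 7^5 = 8 * 16807 = 134456.

134456


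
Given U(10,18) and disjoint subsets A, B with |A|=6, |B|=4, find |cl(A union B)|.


|A union B| = 6 + 4 = 10 (disjoint).
In U(10,18), cl(S) = S if |S| < 10, else cl(S) = E.
Since 10 >= 10, cl(A union B) = E.
|cl(A union B)| = 18.

18


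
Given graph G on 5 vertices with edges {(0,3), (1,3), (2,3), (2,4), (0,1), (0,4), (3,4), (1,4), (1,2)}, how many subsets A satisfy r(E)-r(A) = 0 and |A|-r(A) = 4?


R(x,y) = sum over A in 2^E of x^(r(E)-r(A)) * y^(|A|-r(A)).
G has 5 vertices, 9 edges. r(E) = 4.
Enumerate all 2^9 = 512 subsets.
Count subsets with r(E)-r(A)=0 and |A|-r(A)=4: 9.

9


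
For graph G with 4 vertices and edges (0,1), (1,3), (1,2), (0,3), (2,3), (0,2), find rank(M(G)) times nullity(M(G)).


r(M) = |V| - c = 4 - 1 = 3.
nullity = |E| - r(M) = 6 - 3 = 3.
Product = 3 * 3 = 9.

9


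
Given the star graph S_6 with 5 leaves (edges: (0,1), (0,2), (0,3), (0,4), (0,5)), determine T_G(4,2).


A star on 6 vertices is a tree with 5 edges.
T(x,y) = x^(5) for any tree.
T(4,2) = 4^5 = 1024.

1024


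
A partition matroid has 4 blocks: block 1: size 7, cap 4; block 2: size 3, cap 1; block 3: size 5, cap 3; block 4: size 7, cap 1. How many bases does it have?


A basis picks exactly ci elements from block i.
Number of bases = product of C(|Si|, ci).
= C(7,4) * C(3,1) * C(5,3) * C(7,1)
= 35 * 3 * 10 * 7
= 7350.

7350


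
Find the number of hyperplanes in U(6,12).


Hyperplanes of U(6,12) are flats of rank 5.
In a uniform matroid, these are exactly the (5)-element subsets.
Count = (12 choose 5) = 792.

792


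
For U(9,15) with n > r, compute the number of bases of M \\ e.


Deleting e from U(9,15) gives U(9,14) since n > r.
Bases of U(9,14) = C(14,9) = 14! / (9! * 5!) = 2002.

2002


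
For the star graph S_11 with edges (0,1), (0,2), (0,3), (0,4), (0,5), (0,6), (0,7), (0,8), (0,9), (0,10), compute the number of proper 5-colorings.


P(tree, k) = k * (k-1)^(10) for any tree on 11 vertices.
P(5) = 5 * 4^10 = 5 * 1048576 = 5242880.

5242880


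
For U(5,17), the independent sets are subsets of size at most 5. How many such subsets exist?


Independent sets of U(5,17) are all subsets of size <= 5.
Count = (17 choose 0) + (17 choose 1) + (17 choose 2) + (17 choose 3) + (17 choose 4) + (17 choose 5)
     = 1 + 17 + 136 + 680 + 2380 + 6188
     = 9402.

9402


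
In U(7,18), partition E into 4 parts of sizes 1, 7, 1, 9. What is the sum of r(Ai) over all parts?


r(Ai) = min(|Ai|, 7) for each part.
Sum = min(1,7) + min(7,7) + min(1,7) + min(9,7)
    = 1 + 7 + 1 + 7
    = 16.

16


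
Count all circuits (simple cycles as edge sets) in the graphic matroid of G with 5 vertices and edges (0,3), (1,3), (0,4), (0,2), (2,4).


A circuit in a graphic matroid = edge set of a simple cycle.
G has 5 vertices and 5 edges.
Enumerating all minimal edge subsets forming cycles...
Total circuits found: 1.

1


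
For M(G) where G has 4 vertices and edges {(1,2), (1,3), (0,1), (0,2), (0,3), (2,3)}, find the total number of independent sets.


An independent set in a graphic matroid is an acyclic edge subset.
G has 4 vertices and 6 edges.
Enumerate all 2^6 = 64 subsets, checking for acyclicity.
Total independent sets = 38.

38


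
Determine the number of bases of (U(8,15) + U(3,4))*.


(M1+M2)* = M1* + M2*.
M1* = U(7,15), bases: C(15,7) = 6435.
M2* = U(1,4), bases: C(4,1) = 4.
|B(M*)| = 6435 * 4 = 25740.

25740


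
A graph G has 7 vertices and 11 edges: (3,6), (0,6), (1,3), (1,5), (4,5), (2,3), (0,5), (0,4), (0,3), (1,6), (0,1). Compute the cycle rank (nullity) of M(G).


Cycle rank (nullity) = |E| - r(M) = |E| - (|V| - c).
|E| = 11, |V| = 7, c = 1.
Nullity = 11 - (7 - 1) = 11 - 6 = 5.

5


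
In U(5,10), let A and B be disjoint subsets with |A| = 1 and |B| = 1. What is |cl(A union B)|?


|A union B| = 1 + 1 = 2 (disjoint).
In U(5,10), cl(S) = S if |S| < 5, else cl(S) = E.
Since 2 < 5, cl(A union B) = A union B.
|cl(A union B)| = 2.

2


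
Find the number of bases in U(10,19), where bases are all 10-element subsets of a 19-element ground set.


Bases of U(10,19) are all 10-element subsets of the 19-element ground set.
Number of bases = C(19,10).
C(19,10) = 19! / (10! * 9!) = 92378.

92378


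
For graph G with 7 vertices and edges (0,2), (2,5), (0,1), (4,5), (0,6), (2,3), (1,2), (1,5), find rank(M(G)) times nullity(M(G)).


r(M) = |V| - c = 7 - 1 = 6.
nullity = |E| - r(M) = 8 - 6 = 2.
Product = 6 * 2 = 12.

12


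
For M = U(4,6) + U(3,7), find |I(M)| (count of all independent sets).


For a direct sum, |I(M1+M2)| = |I(M1)| * |I(M2)|.
|I(U(4,6))| = sum C(6,k) for k=0..4 = 57.
|I(U(3,7))| = sum C(7,k) for k=0..3 = 64.
Total = 57 * 64 = 3648.

3648


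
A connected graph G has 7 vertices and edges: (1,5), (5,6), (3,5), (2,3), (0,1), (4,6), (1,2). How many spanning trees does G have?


By Kirchhoff's matrix tree theorem, the number of spanning trees equals
the determinant of any cofactor of the Laplacian matrix L.
G has 7 vertices and 7 edges.
Computing the (6 x 6) cofactor determinant gives 4.

4


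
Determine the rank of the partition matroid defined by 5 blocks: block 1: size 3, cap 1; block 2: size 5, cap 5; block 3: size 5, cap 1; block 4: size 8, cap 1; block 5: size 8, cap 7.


Rank of a partition matroid = sum of min(|Si|, ci) for each block.
= min(3,1) + min(5,5) + min(5,1) + min(8,1) + min(8,7)
= 1 + 5 + 1 + 1 + 7
= 15.

15


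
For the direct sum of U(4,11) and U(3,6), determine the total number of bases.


Bases of a direct sum M1 + M2: |B| = |B(M1)| * |B(M2)|.
|B(U(4,11))| = C(11,4) = 330.
|B(U(3,6))| = C(6,3) = 20.
Total bases = 330 * 20 = 6600.

6600


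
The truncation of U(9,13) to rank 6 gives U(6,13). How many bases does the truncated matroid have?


Truncating U(9,13) to rank 6 gives U(6,13).
Bases of U(6,13) are all 6-element subsets of 13 elements.
Number of bases = C(13,6) = 1716.

1716


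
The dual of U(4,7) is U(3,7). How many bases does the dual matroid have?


The dual of U(r,n) is U(n-r, n) = U(3,7).
Bases of U(3,7) are all (3)-element subsets.
|B(M*)| = C(7,3) = 7! / (3! * 4!) = 35.

35


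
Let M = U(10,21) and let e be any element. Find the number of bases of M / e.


Contracting e from U(10,21) gives U(9,20).
Bases of U(9,20) = C(20,9) = 20! / (9! * 11!) = 167960.

167960


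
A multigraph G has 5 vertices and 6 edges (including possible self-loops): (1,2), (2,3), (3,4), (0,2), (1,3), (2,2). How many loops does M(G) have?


In a graphic matroid, a loop is a self-loop edge (u,u) with rank 0.
Examining all 6 edges for self-loops...
Self-loops found: (2,2)
Number of loops = 1.

1


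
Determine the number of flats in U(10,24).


Flats of U(10,24): every subset of size < 10 is a flat, plus E itself.
Count = (24 choose 0) + (24 choose 1) + (24 choose 2) + (24 choose 3) + (24 choose 4) + (24 choose 5) + (24 choose 6) + (24 choose 7) + (24 choose 8) + (24 choose 9) + 1
     = 1 + 24 + 276 + 2024 + 10626 + 42504 + 134596 + 346104 + 735471 + 1307504 + 1
     = 2579131.

2579131


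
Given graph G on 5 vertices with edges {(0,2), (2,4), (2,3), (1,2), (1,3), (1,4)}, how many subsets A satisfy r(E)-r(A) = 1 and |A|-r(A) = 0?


R(x,y) = sum over A in 2^E of x^(r(E)-r(A)) * y^(|A|-r(A)).
G has 5 vertices, 6 edges. r(E) = 4.
Enumerate all 2^6 = 64 subsets.
Count subsets with r(E)-r(A)=1 and |A|-r(A)=0: 18.

18


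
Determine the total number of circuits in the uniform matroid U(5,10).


In U(5,10), circuits are the (6)-element subsets.
Any set of 6 elements is dependent, and removing any one element gives
an independent set of size 5, so it is a minimal dependent set.
Number of circuits = C(10,6) = 10! / (6! * 4!) = 210.

210


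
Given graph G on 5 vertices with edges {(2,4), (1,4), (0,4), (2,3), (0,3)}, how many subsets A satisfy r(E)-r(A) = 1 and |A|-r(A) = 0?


R(x,y) = sum over A in 2^E of x^(r(E)-r(A)) * y^(|A|-r(A)).
G has 5 vertices, 5 edges. r(E) = 4.
Enumerate all 2^5 = 32 subsets.
Count subsets with r(E)-r(A)=1 and |A|-r(A)=0: 10.

10


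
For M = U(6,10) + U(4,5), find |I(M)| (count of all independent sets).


For a direct sum, |I(M1+M2)| = |I(M1)| * |I(M2)|.
|I(U(6,10))| = sum C(10,k) for k=0..6 = 848.
|I(U(4,5))| = sum C(5,k) for k=0..4 = 31.
Total = 848 * 31 = 26288.

26288


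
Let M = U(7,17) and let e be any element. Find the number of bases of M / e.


Contracting e from U(7,17) gives U(6,16).
Bases of U(6,16) = (16 choose 6) = 8008.

8008


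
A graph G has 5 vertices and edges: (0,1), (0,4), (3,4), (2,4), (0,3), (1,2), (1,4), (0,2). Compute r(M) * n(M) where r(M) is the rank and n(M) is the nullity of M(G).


r(M) = |V| - c = 5 - 1 = 4.
nullity = |E| - r(M) = 8 - 4 = 4.
Product = 4 * 4 = 16.

16


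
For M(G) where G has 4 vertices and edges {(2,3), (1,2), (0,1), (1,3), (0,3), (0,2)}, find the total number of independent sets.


An independent set in a graphic matroid is an acyclic edge subset.
G has 4 vertices and 6 edges.
Enumerate all 2^6 = 64 subsets, checking for acyclicity.
Total independent sets = 38.

38


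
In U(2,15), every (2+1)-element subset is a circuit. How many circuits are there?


In U(2,15), circuits are the (3)-element subsets.
Any set of 3 elements is dependent, and removing any one element gives
an independent set of size 2, so it is a minimal dependent set.
Number of circuits = (15 choose 3) = 455.

455


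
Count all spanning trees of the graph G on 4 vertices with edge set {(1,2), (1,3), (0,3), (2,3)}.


By Kirchhoff's matrix tree theorem, the number of spanning trees equals
the determinant of any cofactor of the Laplacian matrix L.
G has 4 vertices and 4 edges.
Computing the (3 x 3) cofactor determinant gives 3.

3


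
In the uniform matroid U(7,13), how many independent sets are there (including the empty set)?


Independent sets of U(7,13) are all subsets of size <= 7.
Count = (13 choose 0) + (13 choose 1) + (13 choose 2) + (13 choose 3) + (13 choose 4) + (13 choose 5) + (13 choose 6) + (13 choose 7)
     = 1 + 13 + 78 + 286 + 715 + 1287 + 1716 + 1716
     = 5812.

5812


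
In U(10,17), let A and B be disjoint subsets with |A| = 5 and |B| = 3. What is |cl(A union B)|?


|A union B| = 5 + 3 = 8 (disjoint).
In U(10,17), cl(S) = S if |S| < 10, else cl(S) = E.
Since 8 < 10, cl(A union B) = A union B.
|cl(A union B)| = 8.

8


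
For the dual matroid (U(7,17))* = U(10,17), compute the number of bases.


The dual of U(r,n) is U(n-r, n) = U(10,17).
Bases of U(10,17) are all (10)-element subsets.
|B(M*)| = C(17,10) = 19448.

19448


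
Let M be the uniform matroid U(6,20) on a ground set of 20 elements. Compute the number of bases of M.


Bases of U(6,20) are all 6-element subsets of the 20-element ground set.
Number of bases = C(20,6).
C(20,6) = 20! / (6! * 14!) = 38760.

38760


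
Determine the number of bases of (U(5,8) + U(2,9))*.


(M1+M2)* = M1* + M2*.
M1* = U(3,8), bases: C(8,3) = 56.
M2* = U(7,9), bases: C(9,7) = 36.
|B(M*)| = 56 * 36 = 2016.

2016


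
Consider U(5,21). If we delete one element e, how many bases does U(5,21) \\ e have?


Deleting e from U(5,21) gives U(5,20) since n > r.
Bases of U(5,20) = C(20,5) = 15504.

15504


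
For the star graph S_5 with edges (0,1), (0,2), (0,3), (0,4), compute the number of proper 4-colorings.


P(tree, k) = k * (k-1)^(4) for any tree on 5 vertices.
P(4) = 4 * 3^4 = 4 * 81 = 324.

324


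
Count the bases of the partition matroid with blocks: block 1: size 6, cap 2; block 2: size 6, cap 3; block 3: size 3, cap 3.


A basis picks exactly ci elements from block i.
Number of bases = product of C(|Si|, ci).
= C(6,2) * C(6,3) * C(3,3)
= 15 * 20 * 1
= 300.

300


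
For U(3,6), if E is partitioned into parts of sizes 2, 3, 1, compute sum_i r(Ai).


r(Ai) = min(|Ai|, 3) for each part.
Sum = min(2,3) + min(3,3) + min(1,3)
    = 2 + 3 + 1
    = 6.

6


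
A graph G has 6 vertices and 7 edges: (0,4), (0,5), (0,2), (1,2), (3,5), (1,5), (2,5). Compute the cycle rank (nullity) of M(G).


Cycle rank (nullity) = |E| - r(M) = |E| - (|V| - c).
|E| = 7, |V| = 6, c = 1.
Nullity = 7 - (6 - 1) = 7 - 5 = 2.

2


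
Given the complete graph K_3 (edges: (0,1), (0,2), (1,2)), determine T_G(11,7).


T(K_3; x,y) = x^2 + x + y.
T(11,7) = 121 + 11 + 7 = 139.

139


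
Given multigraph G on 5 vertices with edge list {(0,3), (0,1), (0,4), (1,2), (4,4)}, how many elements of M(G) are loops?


In a graphic matroid, a loop is a self-loop edge (u,u) with rank 0.
Examining all 5 edges for self-loops...
Self-loops found: (4,4)
Number of loops = 1.

1


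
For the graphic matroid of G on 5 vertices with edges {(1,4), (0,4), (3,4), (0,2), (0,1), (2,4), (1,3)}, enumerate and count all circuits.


A circuit in a graphic matroid = edge set of a simple cycle.
G has 5 vertices and 7 edges.
Enumerating all minimal edge subsets forming cycles...
Total circuits found: 6.

6


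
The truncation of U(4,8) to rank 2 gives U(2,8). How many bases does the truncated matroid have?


Truncating U(4,8) to rank 2 gives U(2,8).
Bases of U(2,8) are all 2-element subsets of 8 elements.
Number of bases = (8 choose 2) = 28.

28


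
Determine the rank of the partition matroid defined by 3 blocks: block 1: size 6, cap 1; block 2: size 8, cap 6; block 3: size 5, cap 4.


Rank of a partition matroid = sum of min(|Si|, ci) for each block.
= min(6,1) + min(8,6) + min(5,4)
= 1 + 6 + 4
= 11.

11


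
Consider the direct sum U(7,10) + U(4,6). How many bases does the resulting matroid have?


Bases of a direct sum M1 + M2: |B| = |B(M1)| * |B(M2)|.
|B(U(7,10))| = C(10,7) = 120.
|B(U(4,6))| = C(6,4) = 15.
Total bases = 120 * 15 = 1800.

1800


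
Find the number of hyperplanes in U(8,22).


Hyperplanes of U(8,22) are flats of rank 7.
In a uniform matroid, these are exactly the (7)-element subsets.
Count = (22 choose 7) = 170544.

170544


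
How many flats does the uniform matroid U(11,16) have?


Flats of U(11,16): every subset of size < 11 is a flat, plus E itself.
Count = (16 choose 0) + (16 choose 1) + (16 choose 2) + (16 choose 3) + (16 choose 4) + (16 choose 5) + (16 choose 6) + (16 choose 7) + (16 choose 8) + (16 choose 9) + (16 choose 10) + 1
     = 1 + 16 + 120 + 560 + 1820 + 4368 + 8008 + 11440 + 12870 + 11440 + 8008 + 1
     = 58652.

58652


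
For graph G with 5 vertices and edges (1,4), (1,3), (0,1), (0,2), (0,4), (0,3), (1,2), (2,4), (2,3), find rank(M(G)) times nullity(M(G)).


r(M) = |V| - c = 5 - 1 = 4.
nullity = |E| - r(M) = 9 - 4 = 5.
Product = 4 * 5 = 20.

20


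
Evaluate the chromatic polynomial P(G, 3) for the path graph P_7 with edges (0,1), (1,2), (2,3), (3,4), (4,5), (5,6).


P(P_7, k) = k * (k-1)^(6).
P(3) = 3 * 2^6 = 3 * 64 = 192.

192


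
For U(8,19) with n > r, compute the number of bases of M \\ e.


Deleting e from U(8,19) gives U(8,18) since n > r.
Bases of U(8,18) = C(18,8) = 18! / (8! * 10!) = 43758.

43758


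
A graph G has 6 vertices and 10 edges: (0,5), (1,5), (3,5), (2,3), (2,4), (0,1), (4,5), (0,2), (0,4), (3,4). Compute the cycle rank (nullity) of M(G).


Cycle rank (nullity) = |E| - r(M) = |E| - (|V| - c).
|E| = 10, |V| = 6, c = 1.
Nullity = 10 - (6 - 1) = 10 - 5 = 5.

5


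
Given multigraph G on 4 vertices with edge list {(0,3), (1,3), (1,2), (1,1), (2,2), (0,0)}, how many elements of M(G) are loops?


In a graphic matroid, a loop is a self-loop edge (u,u) with rank 0.
Examining all 6 edges for self-loops...
Self-loops found: (1,1), (2,2), (0,0)
Number of loops = 3.

3


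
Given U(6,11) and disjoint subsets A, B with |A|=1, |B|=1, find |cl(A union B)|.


|A union B| = 1 + 1 = 2 (disjoint).
In U(6,11), cl(S) = S if |S| < 6, else cl(S) = E.
Since 2 < 6, cl(A union B) = A union B.
|cl(A union B)| = 2.

2


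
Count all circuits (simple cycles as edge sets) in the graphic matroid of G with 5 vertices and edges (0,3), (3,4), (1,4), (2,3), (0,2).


A circuit in a graphic matroid = edge set of a simple cycle.
G has 5 vertices and 5 edges.
Enumerating all minimal edge subsets forming cycles...
Total circuits found: 1.

1


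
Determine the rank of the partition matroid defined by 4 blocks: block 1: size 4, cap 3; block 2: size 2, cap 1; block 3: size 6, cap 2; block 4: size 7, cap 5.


Rank of a partition matroid = sum of min(|Si|, ci) for each block.
= min(4,3) + min(2,1) + min(6,2) + min(7,5)
= 3 + 1 + 2 + 5
= 11.

11


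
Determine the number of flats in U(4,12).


Flats of U(4,12): every subset of size < 4 is a flat, plus E itself.
Count = (12 choose 0) + (12 choose 1) + (12 choose 2) + (12 choose 3) + 1
     = 1 + 12 + 66 + 220 + 1
     = 300.

300


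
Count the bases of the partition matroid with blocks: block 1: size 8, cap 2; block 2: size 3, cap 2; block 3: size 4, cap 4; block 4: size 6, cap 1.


A basis picks exactly ci elements from block i.
Number of bases = product of C(|Si|, ci).
= C(8,2) * C(3,2) * C(4,4) * C(6,1)
= 28 * 3 * 1 * 6
= 504.

504


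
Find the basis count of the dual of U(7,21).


The dual of U(r,n) is U(n-r, n) = U(14,21).
Bases of U(14,21) are all (14)-element subsets.
|B(M*)| = C(21,14) = 21! / (14! * 7!) = 116280.

116280


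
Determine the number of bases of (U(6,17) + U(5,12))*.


(M1+M2)* = M1* + M2*.
M1* = U(11,17), bases: C(17,11) = 12376.
M2* = U(7,12), bases: C(12,7) = 792.
|B(M*)| = 12376 * 792 = 9801792.

9801792


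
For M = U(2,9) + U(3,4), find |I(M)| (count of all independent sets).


For a direct sum, |I(M1+M2)| = |I(M1)| * |I(M2)|.
|I(U(2,9))| = sum C(9,k) for k=0..2 = 46.
|I(U(3,4))| = sum C(4,k) for k=0..3 = 15.
Total = 46 * 15 = 690.

690


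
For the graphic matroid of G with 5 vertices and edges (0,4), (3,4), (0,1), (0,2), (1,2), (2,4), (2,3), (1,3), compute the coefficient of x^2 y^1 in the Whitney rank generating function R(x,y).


R(x,y) = sum over A in 2^E of x^(r(E)-r(A)) * y^(|A|-r(A)).
G has 5 vertices, 8 edges. r(E) = 4.
Enumerate all 2^8 = 256 subsets.
Count subsets with r(E)-r(A)=2 and |A|-r(A)=1: 4.

4


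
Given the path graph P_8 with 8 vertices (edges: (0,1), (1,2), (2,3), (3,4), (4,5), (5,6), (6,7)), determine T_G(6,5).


A path on 8 vertices is a tree with 7 edges.
T(x,y) = x^(7) for any tree.
T(6,5) = 6^7 = 279936.

279936


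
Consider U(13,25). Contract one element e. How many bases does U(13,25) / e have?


Contracting e from U(13,25) gives U(12,24).
Bases of U(12,24) = C(24,12) = 2704156.

2704156


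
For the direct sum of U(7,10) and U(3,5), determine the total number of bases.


Bases of a direct sum M1 + M2: |B| = |B(M1)| * |B(M2)|.
|B(U(7,10))| = C(10,7) = 120.
|B(U(3,5))| = C(5,3) = 10.
Total bases = 120 * 10 = 1200.

1200


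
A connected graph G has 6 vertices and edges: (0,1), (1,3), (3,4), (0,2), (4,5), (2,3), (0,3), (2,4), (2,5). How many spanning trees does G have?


By Kirchhoff's matrix tree theorem, the number of spanning trees equals
the determinant of any cofactor of the Laplacian matrix L.
G has 6 vertices and 9 edges.
Computing the (5 x 5) cofactor determinant gives 55.

55


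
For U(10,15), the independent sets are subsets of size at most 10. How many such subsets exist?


Independent sets of U(10,15) are all subsets of size <= 10.
Count = C(15,0) + C(15,1) + C(15,2) + C(15,3) + C(15,4) + C(15,5) + C(15,6) + C(15,7) + C(15,8) + C(15,9) + C(15,10)
     = 1 + 15 + 105 + 455 + 1365 + 3003 + 5005 + 6435 + 6435 + 5005 + 3003
     = 30827.

30827


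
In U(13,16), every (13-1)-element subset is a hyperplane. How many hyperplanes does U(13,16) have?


Hyperplanes of U(13,16) are flats of rank 12.
In a uniform matroid, these are exactly the (12)-element subsets.
Count = (16 choose 12) = 1820.

1820


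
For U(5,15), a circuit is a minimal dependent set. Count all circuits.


In U(5,15), circuits are the (6)-element subsets.
Any set of 6 elements is dependent, and removing any one element gives
an independent set of size 5, so it is a minimal dependent set.
Number of circuits = (15 choose 6) = 5005.

5005


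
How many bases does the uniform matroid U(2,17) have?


Bases of U(2,17) are all 2-element subsets of the 17-element ground set.
Number of bases = C(17,2).
(17 choose 2) = 136.

136


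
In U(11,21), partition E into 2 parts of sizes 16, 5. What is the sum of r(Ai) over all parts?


r(Ai) = min(|Ai|, 11) for each part.
Sum = min(16,11) + min(5,11)
    = 11 + 5
    = 16.

16


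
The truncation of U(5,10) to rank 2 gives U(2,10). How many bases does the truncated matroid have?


Truncating U(5,10) to rank 2 gives U(2,10).
Bases of U(2,10) are all 2-element subsets of 10 elements.
Number of bases = C(10,2) = 10! / (2! * 8!) = 45.

45


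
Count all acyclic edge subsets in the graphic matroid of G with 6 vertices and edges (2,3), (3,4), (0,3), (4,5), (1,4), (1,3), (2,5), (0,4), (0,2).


An independent set in a graphic matroid is an acyclic edge subset.
G has 6 vertices and 9 edges.
Enumerate all 2^9 = 512 subsets, checking for acyclicity.
Total independent sets = 292.

292


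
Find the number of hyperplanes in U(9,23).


Hyperplanes of U(9,23) are flats of rank 8.
In a uniform matroid, these are exactly the (8)-element subsets.
Count = (23 choose 8) = 490314.

490314


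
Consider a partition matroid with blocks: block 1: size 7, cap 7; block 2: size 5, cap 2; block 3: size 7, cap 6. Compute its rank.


Rank of a partition matroid = sum of min(|Si|, ci) for each block.
= min(7,7) + min(5,2) + min(7,6)
= 7 + 2 + 6
= 15.

15


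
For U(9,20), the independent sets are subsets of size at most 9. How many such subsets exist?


Independent sets of U(9,20) are all subsets of size <= 9.
Count = (20 choose 0) + (20 choose 1) + (20 choose 2) + (20 choose 3) + (20 choose 4) + (20 choose 5) + (20 choose 6) + (20 choose 7) + (20 choose 8) + (20 choose 9)
     = 1 + 20 + 190 + 1140 + 4845 + 15504 + 38760 + 77520 + 125970 + 167960
     = 431910.

431910


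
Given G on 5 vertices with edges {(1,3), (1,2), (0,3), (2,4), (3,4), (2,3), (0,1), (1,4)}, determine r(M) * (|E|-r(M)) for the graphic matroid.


r(M) = |V| - c = 5 - 1 = 4.
nullity = |E| - r(M) = 8 - 4 = 4.
Product = 4 * 4 = 16.

16


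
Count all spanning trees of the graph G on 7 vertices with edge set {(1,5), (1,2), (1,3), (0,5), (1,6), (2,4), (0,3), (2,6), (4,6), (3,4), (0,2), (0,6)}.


By Kirchhoff's matrix tree theorem, the number of spanning trees equals
the determinant of any cofactor of the Laplacian matrix L.
G has 7 vertices and 12 edges.
Computing the (6 x 6) cofactor determinant gives 360.

360


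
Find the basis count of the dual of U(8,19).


The dual of U(r,n) is U(n-r, n) = U(11,19).
Bases of U(11,19) are all (11)-element subsets.
|B(M*)| = C(19,11) = 19! / (11! * 8!) = 75582.

75582


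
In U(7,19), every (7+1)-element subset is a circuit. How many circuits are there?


In U(7,19), circuits are the (8)-element subsets.
Any set of 8 elements is dependent, and removing any one element gives
an independent set of size 7, so it is a minimal dependent set.
Number of circuits = C(19,8) = 19! / (8! * 11!) = 75582.

75582


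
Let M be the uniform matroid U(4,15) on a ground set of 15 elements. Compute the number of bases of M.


Bases of U(4,15) are all 4-element subsets of the 15-element ground set.
Number of bases = C(15,4).
(15 choose 4) = 1365.

1365


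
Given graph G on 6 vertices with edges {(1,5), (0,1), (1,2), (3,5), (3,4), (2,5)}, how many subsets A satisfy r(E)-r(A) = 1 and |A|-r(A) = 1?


R(x,y) = sum over A in 2^E of x^(r(E)-r(A)) * y^(|A|-r(A)).
G has 6 vertices, 6 edges. r(E) = 5.
Enumerate all 2^6 = 64 subsets.
Count subsets with r(E)-r(A)=1 and |A|-r(A)=1: 3.

3


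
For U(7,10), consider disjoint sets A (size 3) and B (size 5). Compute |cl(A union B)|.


|A union B| = 3 + 5 = 8 (disjoint).
In U(7,10), cl(S) = S if |S| < 7, else cl(S) = E.
Since 8 >= 7, cl(A union B) = E.
|cl(A union B)| = 10.

10


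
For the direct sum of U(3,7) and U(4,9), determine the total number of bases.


Bases of a direct sum M1 + M2: |B| = |B(M1)| * |B(M2)|.
|B(U(3,7))| = C(7,3) = 35.
|B(U(4,9))| = C(9,4) = 126.
Total bases = 35 * 126 = 4410.

4410


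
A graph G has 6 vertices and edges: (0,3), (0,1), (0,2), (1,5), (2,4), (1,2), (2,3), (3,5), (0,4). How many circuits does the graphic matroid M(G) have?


A circuit in a graphic matroid = edge set of a simple cycle.
G has 6 vertices and 9 edges.
Enumerating all minimal edge subsets forming cycles...
Total circuits found: 12.

12


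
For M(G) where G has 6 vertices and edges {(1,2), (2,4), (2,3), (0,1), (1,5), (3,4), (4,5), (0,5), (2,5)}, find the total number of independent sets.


An independent set in a graphic matroid is an acyclic edge subset.
G has 6 vertices and 9 edges.
Enumerate all 2^9 = 512 subsets, checking for acyclicity.
Total independent sets = 280.

280


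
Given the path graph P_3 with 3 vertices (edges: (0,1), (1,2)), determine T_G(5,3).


A path on 3 vertices is a tree with 2 edges.
T(x,y) = x^(2) for any tree.
T(5,3) = 5^2 = 25.

25


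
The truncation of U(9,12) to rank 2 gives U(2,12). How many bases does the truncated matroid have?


Truncating U(9,12) to rank 2 gives U(2,12).
Bases of U(2,12) are all 2-element subsets of 12 elements.
Number of bases = C(12,2) = (12 * 11) / (1 * 2) = 66.

66


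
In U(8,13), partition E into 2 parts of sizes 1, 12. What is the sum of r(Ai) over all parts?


r(Ai) = min(|Ai|, 8) for each part.
Sum = min(1,8) + min(12,8)
    = 1 + 8
    = 9.

9


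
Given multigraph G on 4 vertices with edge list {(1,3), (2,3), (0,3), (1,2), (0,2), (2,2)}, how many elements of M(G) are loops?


In a graphic matroid, a loop is a self-loop edge (u,u) with rank 0.
Examining all 6 edges for self-loops...
Self-loops found: (2,2)
Number of loops = 1.

1


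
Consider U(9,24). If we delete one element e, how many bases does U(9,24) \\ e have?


Deleting e from U(9,24) gives U(9,23) since n > r.
Bases of U(9,23) = (23 choose 9) = 817190.

817190


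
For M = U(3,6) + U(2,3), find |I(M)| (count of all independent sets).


For a direct sum, |I(M1+M2)| = |I(M1)| * |I(M2)|.
|I(U(3,6))| = sum C(6,k) for k=0..3 = 42.
|I(U(2,3))| = sum C(3,k) for k=0..2 = 7.
Total = 42 * 7 = 294.

294


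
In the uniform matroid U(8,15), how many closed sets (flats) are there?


Flats of U(8,15): every subset of size < 8 is a flat, plus E itself.
Count = (15 choose 0) + (15 choose 1) + (15 choose 2) + (15 choose 3) + (15 choose 4) + (15 choose 5) + (15 choose 6) + (15 choose 7) + 1
     = 1 + 15 + 105 + 455 + 1365 + 3003 + 5005 + 6435 + 1
     = 16385.

16385


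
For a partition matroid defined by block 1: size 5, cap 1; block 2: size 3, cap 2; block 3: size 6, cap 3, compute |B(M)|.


A basis picks exactly ci elements from block i.
Number of bases = product of C(|Si|, ci).
= C(5,1) * C(3,2) * C(6,3)
= 5 * 3 * 20
= 300.

300


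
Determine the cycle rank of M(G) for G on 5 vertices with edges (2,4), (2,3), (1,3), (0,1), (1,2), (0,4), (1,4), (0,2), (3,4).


Cycle rank (nullity) = |E| - r(M) = |E| - (|V| - c).
|E| = 9, |V| = 5, c = 1.
Nullity = 9 - (5 - 1) = 9 - 4 = 5.

5


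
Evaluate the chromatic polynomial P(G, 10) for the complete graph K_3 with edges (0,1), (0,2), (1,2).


P(K_3, k) = k(k-1)(k-2)...(k-2).
P(10) = (10) * (9) * (8) = 720.

720


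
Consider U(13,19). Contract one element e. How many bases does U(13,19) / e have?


Contracting e from U(13,19) gives U(12,18).
Bases of U(12,18) = C(18,12) = 18564.

18564


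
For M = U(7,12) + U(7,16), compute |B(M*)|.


(M1+M2)* = M1* + M2*.
M1* = U(5,12), bases: C(12,5) = 792.
M2* = U(9,16), bases: C(16,9) = 11440.
|B(M*)| = 792 * 11440 = 9060480.

9060480


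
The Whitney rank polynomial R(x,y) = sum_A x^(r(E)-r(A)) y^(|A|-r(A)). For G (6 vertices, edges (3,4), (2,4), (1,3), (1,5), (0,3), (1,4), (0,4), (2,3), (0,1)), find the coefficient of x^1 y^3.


R(x,y) = sum over A in 2^E of x^(r(E)-r(A)) * y^(|A|-r(A)).
G has 6 vertices, 9 edges. r(E) = 5.
Enumerate all 2^9 = 512 subsets.
Count subsets with r(E)-r(A)=1 and |A|-r(A)=3: 9.

9


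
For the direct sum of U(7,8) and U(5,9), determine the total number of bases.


Bases of a direct sum M1 + M2: |B| = |B(M1)| * |B(M2)|.
|B(U(7,8))| = C(8,7) = 8.
|B(U(5,9))| = C(9,5) = 126.
Total bases = 8 * 126 = 1008.

1008


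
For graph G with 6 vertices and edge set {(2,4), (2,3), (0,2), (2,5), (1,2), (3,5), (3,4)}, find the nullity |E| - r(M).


Cycle rank (nullity) = |E| - r(M) = |E| - (|V| - c).
|E| = 7, |V| = 6, c = 1.
Nullity = 7 - (6 - 1) = 7 - 5 = 2.

2


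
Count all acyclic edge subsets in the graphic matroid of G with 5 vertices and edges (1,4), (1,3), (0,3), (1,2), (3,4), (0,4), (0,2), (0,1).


An independent set in a graphic matroid is an acyclic edge subset.
G has 5 vertices and 8 edges.
Enumerate all 2^8 = 256 subsets, checking for acyclicity.
Total independent sets = 128.

128


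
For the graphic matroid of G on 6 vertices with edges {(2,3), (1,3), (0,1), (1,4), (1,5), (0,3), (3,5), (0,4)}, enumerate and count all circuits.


A circuit in a graphic matroid = edge set of a simple cycle.
G has 6 vertices and 8 edges.
Enumerating all minimal edge subsets forming cycles...
Total circuits found: 6.

6


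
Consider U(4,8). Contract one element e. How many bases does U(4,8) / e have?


Contracting e from U(4,8) gives U(3,7).
Bases of U(3,7) = C(7,3) = 7! / (3! * 4!) = 35.

35


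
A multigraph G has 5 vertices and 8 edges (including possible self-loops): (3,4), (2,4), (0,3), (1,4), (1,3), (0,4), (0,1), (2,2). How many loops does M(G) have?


In a graphic matroid, a loop is a self-loop edge (u,u) with rank 0.
Examining all 8 edges for self-loops...
Self-loops found: (2,2)
Number of loops = 1.

1


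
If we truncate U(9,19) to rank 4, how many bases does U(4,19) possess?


Truncating U(9,19) to rank 4 gives U(4,19).
Bases of U(4,19) are all 4-element subsets of 19 elements.
Number of bases = C(19,4) = (19 * 18 * 17 * 16) / (1 * 2 * 3 * 4) = 3876.

3876


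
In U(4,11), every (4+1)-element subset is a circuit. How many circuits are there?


In U(4,11), circuits are the (5)-element subsets.
Any set of 5 elements is dependent, and removing any one element gives
an independent set of size 4, so it is a minimal dependent set.
Number of circuits = C(11,5) = 462.

462


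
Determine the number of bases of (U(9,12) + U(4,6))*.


(M1+M2)* = M1* + M2*.
M1* = U(3,12), bases: C(12,3) = 220.
M2* = U(2,6), bases: C(6,2) = 15.
|B(M*)| = 220 * 15 = 3300.

3300


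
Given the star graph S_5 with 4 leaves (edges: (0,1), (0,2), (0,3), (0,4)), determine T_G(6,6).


A star on 5 vertices is a tree with 4 edges.
T(x,y) = x^(4) for any tree.
T(6,6) = 6^4 = 1296.

1296


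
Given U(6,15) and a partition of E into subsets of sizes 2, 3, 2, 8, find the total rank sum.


r(Ai) = min(|Ai|, 6) for each part.
Sum = min(2,6) + min(3,6) + min(2,6) + min(8,6)
    = 2 + 3 + 2 + 6
    = 13.

13
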